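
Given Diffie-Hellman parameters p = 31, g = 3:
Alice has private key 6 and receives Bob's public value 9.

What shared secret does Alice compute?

Step 1: s = B^a mod p = 9^6 mod 31.
  9^1 mod 31 = 9
  9^2 mod 31 = (9 * 9) mod 31 = 19
  9^3 mod 31 = (19 * 9) mod 31 = 16
  9^4 mod 31 = (16 * 9) mod 31 = 20
  9^5 mod 31 = (20 * 9) mod 31 = 25
  9^6 mod 31 = (25 * 9) mod 31 = 8
Result: shared secret = 8.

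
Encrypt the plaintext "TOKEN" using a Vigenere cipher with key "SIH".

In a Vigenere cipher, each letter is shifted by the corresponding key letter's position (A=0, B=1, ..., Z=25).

Step 1: Repeat key to match plaintext length:
  Plaintext: TOKEN
  Key:       SIHSI
Step 2: Encrypt each letter:
  T(19) + S(18) = (19+18) mod 26 = 11 = L
  O(14) + I(8) = (14+8) mod 26 = 22 = W
  K(10) + H(7) = (10+7) mod 26 = 17 = R
  E(4) + S(18) = (4+18) mod 26 = 22 = W
  N(13) + I(8) = (13+8) mod 26 = 21 = V
Ciphertext: LWRWV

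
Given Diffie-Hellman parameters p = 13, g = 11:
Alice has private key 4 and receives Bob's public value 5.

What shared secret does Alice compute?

Step 1: s = B^a mod p = 5^4 mod 13.
  5^1 mod 13 = 5
  5^2 mod 13 = (5 * 5) mod 13 = 12
  5^3 mod 13 = (12 * 5) mod 13 = 8
  5^4 mod 13 = (8 * 5) mod 13 = 1
Result: shared secret = 1.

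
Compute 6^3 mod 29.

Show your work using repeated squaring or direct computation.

Step 1: Compute 6^3 mod 29 step by step, reducing modulo 29 at each step.
  6^1 mod 29 = 6
  6^2 mod 29 = (6 * 6) mod 29 = 7
  6^3 mod 29 = (7 * 6) mod 29 = 13
Step 2: Result = 13.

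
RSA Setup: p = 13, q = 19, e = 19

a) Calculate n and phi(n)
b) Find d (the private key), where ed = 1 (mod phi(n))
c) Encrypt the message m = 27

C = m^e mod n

Step 1: n = 13 * 19 = 247.
Step 2: phi(n) = (13-1)(19-1) = 12 * 18 = 216.
Step 3: Find d = 19^(-1) mod 216 = 91.
  Verify: 19 * 91 = 1729 = 1 (mod 216).
Step 4: C = 27^19 mod 247 = 27.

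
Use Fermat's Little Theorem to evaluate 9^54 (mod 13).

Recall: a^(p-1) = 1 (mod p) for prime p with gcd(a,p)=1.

Step 1: Since 13 is prime, by Fermat's Little Theorem: 9^12 = 1 (mod 13).
Step 2: Reduce exponent: 54 mod 12 = 6.
Step 3: So 9^54 = 9^6 (mod 13).
Step 4: 9^6 mod 13 = 1.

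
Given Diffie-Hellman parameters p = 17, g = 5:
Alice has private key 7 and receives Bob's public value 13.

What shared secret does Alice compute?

Step 1: s = B^a mod p = 13^7 mod 17.
  13^1 mod 17 = 13
  13^2 mod 17 = (13 * 13) mod 17 = 16
  13^3 mod 17 = (16 * 13) mod 17 = 4
  13^4 mod 17 = (4 * 13) mod 17 = 1
  13^5 mod 17 = (1 * 13) mod 17 = 13
  13^6 mod 17 = (13 * 13) mod 17 = 16
  13^7 mod 17 = (16 * 13) mod 17 = 4
Result: shared secret = 4.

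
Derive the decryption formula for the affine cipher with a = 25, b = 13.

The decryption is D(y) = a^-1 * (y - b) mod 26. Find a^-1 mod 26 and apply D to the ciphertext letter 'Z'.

Step 1: Find a^-1, the modular inverse of 25 mod 26.
Step 2: We need 25 * a^-1 = 1 (mod 26).
Step 3: 25 * 25 = 625 = 24 * 26 + 1, so a^-1 = 25.
Step 4: D(y) = 25(y - 13) mod 26.
Step 5: Apply to 'Z' (y = 25): D(25) = 25 * (25 - 13) mod 26 = 25 * 12 mod 26 = 14 -> 'O'.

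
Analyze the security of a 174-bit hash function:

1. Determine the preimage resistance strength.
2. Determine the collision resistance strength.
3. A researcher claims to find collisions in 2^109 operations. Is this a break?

Step 1: Preimage resistance requires brute-force of 2^174 operations.
Step 2: Collision resistance (birthday bound) = 2^(174/2) = 2^87.
Step 3: The claimed attack costs 2^109 operations.
Step 4: Since 2^109 >= 2^87, the claimed attack is no faster than the generic birthday attack, so this does not break collision resistance.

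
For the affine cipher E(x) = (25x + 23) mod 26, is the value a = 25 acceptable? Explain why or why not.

Step 1: Compute gcd(25, 26).
Step 2: gcd(25, 26) = 1.
Since gcd = 1, 25 is coprime with 26, so it is a valid key.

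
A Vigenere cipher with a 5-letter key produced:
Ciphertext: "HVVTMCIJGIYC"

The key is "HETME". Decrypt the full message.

Step 1: Key 'HETME' has length 5. Extended key: HETMEHETMEHE
Step 2: Decrypt each position:
  H(7) - H(7) = 0 = A
  V(21) - E(4) = 17 = R
  V(21) - T(19) = 2 = C
  T(19) - M(12) = 7 = H
  M(12) - E(4) = 8 = I
  C(2) - H(7) = 21 = V
  I(8) - E(4) = 4 = E
  J(9) - T(19) = 16 = Q
  G(6) - M(12) = 20 = U
  I(8) - E(4) = 4 = E
  Y(24) - H(7) = 17 = R
  C(2) - E(4) = 24 = Y
Plaintext: ARCHIVEQUERY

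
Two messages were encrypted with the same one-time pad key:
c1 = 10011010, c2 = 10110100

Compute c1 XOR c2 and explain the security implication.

Step 1: c1 XOR c2 = (m1 XOR k) XOR (m2 XOR k).
Step 2: By XOR associativity/commutativity: = m1 XOR m2 XOR k XOR k = m1 XOR m2.
Step 3: 10011010 XOR 10110100 = 00101110 = 46.
Step 4: The key cancels out! An attacker learns m1 XOR m2 = 46, revealing the relationship between plaintexts.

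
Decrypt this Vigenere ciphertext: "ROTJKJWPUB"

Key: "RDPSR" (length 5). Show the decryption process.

Step 1: Key 'RDPSR' has length 5. Extended key: RDPSRRDPSR
Step 2: Decrypt each position:
  R(17) - R(17) = 0 = A
  O(14) - D(3) = 11 = L
  T(19) - P(15) = 4 = E
  J(9) - S(18) = 17 = R
  K(10) - R(17) = 19 = T
  J(9) - R(17) = 18 = S
  W(22) - D(3) = 19 = T
  P(15) - P(15) = 0 = A
  U(20) - S(18) = 2 = C
  B(1) - R(17) = 10 = K
Plaintext: ALERTSTACK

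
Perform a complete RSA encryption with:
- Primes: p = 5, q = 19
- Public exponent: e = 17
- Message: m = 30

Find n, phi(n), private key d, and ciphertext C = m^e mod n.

Step 1: n = 5 * 19 = 95.
Step 2: phi(n) = (5-1)(19-1) = 4 * 18 = 72.
Step 3: Find d = 17^(-1) mod 72 = 17.
  Verify: 17 * 17 = 289 = 1 (mod 72).
Step 4: C = 30^17 mod 95 = 45.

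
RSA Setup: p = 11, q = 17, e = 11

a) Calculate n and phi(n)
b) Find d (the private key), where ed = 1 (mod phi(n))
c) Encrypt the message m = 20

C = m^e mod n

Step 1: n = 11 * 17 = 187.
Step 2: phi(n) = (11-1)(17-1) = 10 * 16 = 160.
Step 3: Find d = 11^(-1) mod 160 = 131.
  Verify: 11 * 131 = 1441 = 1 (mod 160).
Step 4: C = 20^11 mod 187 = 75.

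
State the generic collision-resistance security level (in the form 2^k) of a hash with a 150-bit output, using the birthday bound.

Step 1: The birthday paradox gives collision probability ~50% after sqrt(2^n) = 2^(n/2) hashes.
Step 2: For 150-bit output: 2^(150/2) = 2^75.
Step 3: Approximately 2^75 hash computations needed.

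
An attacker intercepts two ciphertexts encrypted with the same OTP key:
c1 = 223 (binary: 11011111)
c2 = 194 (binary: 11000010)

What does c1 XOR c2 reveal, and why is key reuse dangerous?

Step 1: c1 XOR c2 = (m1 XOR k) XOR (m2 XOR k).
Step 2: By XOR associativity/commutativity: = m1 XOR m2 XOR k XOR k = m1 XOR m2.
Step 3: 11011111 XOR 11000010 = 00011101 = 29.
Step 4: The key cancels out! An attacker learns m1 XOR m2 = 29, revealing the relationship between plaintexts.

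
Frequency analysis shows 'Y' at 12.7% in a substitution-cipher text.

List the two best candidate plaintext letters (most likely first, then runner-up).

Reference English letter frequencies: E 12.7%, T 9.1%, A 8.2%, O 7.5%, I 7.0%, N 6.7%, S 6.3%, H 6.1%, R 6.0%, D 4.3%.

Step 1: Observed frequency of 'Y' is 12.7%.
Step 2: Compute distances to each reference frequency and sort:
  E (12.7%): difference = 0.0% <-- BEST
  T (9.1%): difference = 3.6% <-- RUNNER-UP
  A (8.2%): difference = 4.5%
  O (7.5%): difference = 5.2%
  I (7.0%): difference = 5.7%
Step 3: Most likely is 'E' (12.7%, diff 0.0%); second most likely is 'T' (9.1%, diff 3.6%).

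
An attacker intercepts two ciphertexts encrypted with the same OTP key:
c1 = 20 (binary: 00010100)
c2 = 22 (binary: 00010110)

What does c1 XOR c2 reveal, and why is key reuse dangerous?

Step 1: c1 XOR c2 = (m1 XOR k) XOR (m2 XOR k).
Step 2: By XOR associativity/commutativity: = m1 XOR m2 XOR k XOR k = m1 XOR m2.
Step 3: 00010100 XOR 00010110 = 00000010 = 2.
Step 4: The key cancels out! An attacker learns m1 XOR m2 = 2, revealing the relationship between plaintexts.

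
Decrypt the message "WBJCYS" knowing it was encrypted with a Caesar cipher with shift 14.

Step 1: Reverse the shift by subtracting 14 from each letter position.
  W (position 22) -> position (22-14) mod 26 = 8 -> I
  B (position 1) -> position (1-14) mod 26 = 13 -> N
  J (position 9) -> position (9-14) mod 26 = 21 -> V
  C (position 2) -> position (2-14) mod 26 = 14 -> O
  Y (position 24) -> position (24-14) mod 26 = 10 -> K
  S (position 18) -> position (18-14) mod 26 = 4 -> E
Decrypted message: INVOKE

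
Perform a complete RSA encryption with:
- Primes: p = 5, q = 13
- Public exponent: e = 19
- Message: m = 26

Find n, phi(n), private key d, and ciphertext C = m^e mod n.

Step 1: n = 5 * 13 = 65.
Step 2: phi(n) = (5-1)(13-1) = 4 * 12 = 48.
Step 3: Find d = 19^(-1) mod 48 = 43.
  Verify: 19 * 43 = 817 = 1 (mod 48).
Step 4: C = 26^19 mod 65 = 26.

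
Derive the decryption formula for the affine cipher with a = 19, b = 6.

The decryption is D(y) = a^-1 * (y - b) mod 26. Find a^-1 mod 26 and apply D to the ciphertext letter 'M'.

Step 1: Find a^-1, the modular inverse of 19 mod 26.
Step 2: We need 19 * a^-1 = 1 (mod 26).
Step 3: 19 * 11 = 209 = 8 * 26 + 1, so a^-1 = 11.
Step 4: D(y) = 11(y - 6) mod 26.
Step 5: Apply to 'M' (y = 12): D(12) = 11 * (12 - 6) mod 26 = 11 * 6 mod 26 = 14 -> 'O'.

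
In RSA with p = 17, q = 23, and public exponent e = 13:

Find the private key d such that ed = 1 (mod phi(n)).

Step 1: n = 17 * 23 = 391.
Step 2: phi(n) = 16 * 22 = 352.
Step 3: Find d such that 13 * d = 1 (mod 352).
Step 4: d = 13^(-1) mod 352 = 325.
Verification: 13 * 325 = 4225 = 12 * 352 + 1.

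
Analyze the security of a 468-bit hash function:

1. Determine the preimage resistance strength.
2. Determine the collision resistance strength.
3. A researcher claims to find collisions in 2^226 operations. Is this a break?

Step 1: Preimage resistance requires brute-force of 2^468 operations.
Step 2: Collision resistance (birthday bound) = 2^(468/2) = 2^234.
Step 3: The claimed attack costs 2^226 operations.
Step 4: Since 2^226 < 2^234, the claimed attack beats the generic birthday bound, so collision resistance is broken.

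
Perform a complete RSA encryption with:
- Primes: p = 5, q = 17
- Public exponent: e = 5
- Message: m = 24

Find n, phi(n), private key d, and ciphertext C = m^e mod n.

Step 1: n = 5 * 17 = 85.
Step 2: phi(n) = (5-1)(17-1) = 4 * 16 = 64.
Step 3: Find d = 5^(-1) mod 64 = 13.
  Verify: 5 * 13 = 65 = 1 (mod 64).
Step 4: C = 24^5 mod 85 = 79.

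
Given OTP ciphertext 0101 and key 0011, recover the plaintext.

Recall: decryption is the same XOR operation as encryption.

Step 1: XOR ciphertext with key:
  Ciphertext: 0101
  Key:        0011
  XOR:        0110
Step 2: Plaintext = 0110 = 6 in decimal.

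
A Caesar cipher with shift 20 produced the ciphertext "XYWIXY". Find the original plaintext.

Step 1: Reverse the shift by subtracting 20 from each letter position.
  X (position 23) -> position (23-20) mod 26 = 3 -> D
  Y (position 24) -> position (24-20) mod 26 = 4 -> E
  W (position 22) -> position (22-20) mod 26 = 2 -> C
  I (position 8) -> position (8-20) mod 26 = 14 -> O
  X (position 23) -> position (23-20) mod 26 = 3 -> D
  Y (position 24) -> position (24-20) mod 26 = 4 -> E
Decrypted message: DECODE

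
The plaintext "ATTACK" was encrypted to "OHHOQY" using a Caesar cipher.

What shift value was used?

Step 1: Compare first letters: A (position 0) -> O (position 14).
Step 2: Shift = (14 - 0) mod 26 = 14.
The shift value is 14.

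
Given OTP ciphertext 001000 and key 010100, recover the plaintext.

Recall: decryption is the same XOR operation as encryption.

Step 1: XOR ciphertext with key:
  Ciphertext: 001000
  Key:        010100
  XOR:        011100
Step 2: Plaintext = 011100 = 28 in decimal.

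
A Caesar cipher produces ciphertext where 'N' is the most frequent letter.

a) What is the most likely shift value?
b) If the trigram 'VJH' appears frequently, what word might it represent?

Step 1: In English, 'E' is the most frequent letter (12.7%).
Step 2: The most frequent ciphertext letter is 'N' (position 13).
Step 3: Shift = (13 - 4) mod 26 = 9.
Step 4: Decrypt 'VJH' by shifting back 9:
  V -> M
  J -> A
  H -> Y
Step 5: 'VJH' decrypts to 'MAY'.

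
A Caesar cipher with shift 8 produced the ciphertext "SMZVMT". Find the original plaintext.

Step 1: Reverse the shift by subtracting 8 from each letter position.
  S (position 18) -> position (18-8) mod 26 = 10 -> K
  M (position 12) -> position (12-8) mod 26 = 4 -> E
  Z (position 25) -> position (25-8) mod 26 = 17 -> R
  V (position 21) -> position (21-8) mod 26 = 13 -> N
  M (position 12) -> position (12-8) mod 26 = 4 -> E
  T (position 19) -> position (19-8) mod 26 = 11 -> L
Decrypted message: KERNEL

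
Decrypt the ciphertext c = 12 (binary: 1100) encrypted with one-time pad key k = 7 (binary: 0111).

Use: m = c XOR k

Step 1: XOR ciphertext with key:
  Ciphertext: 1100
  Key:        0111
  XOR:        1011
Step 2: Plaintext = 1011 = 11 in decimal.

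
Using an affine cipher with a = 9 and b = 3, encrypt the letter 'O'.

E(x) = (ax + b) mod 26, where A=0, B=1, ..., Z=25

Step 1: Convert 'O' to number: x = 14.
Step 2: E(14) = (9 * 14 + 3) mod 26 = 129 mod 26 = 25.
Step 3: Convert 25 back to letter: Z.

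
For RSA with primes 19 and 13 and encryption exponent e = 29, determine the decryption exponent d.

Step 1: n = 19 * 13 = 247.
Step 2: phi(n) = 18 * 12 = 216.
Step 3: Find d such that 29 * d = 1 (mod 216).
Step 4: d = 29^(-1) mod 216 = 149.
Verification: 29 * 149 = 4321 = 20 * 216 + 1.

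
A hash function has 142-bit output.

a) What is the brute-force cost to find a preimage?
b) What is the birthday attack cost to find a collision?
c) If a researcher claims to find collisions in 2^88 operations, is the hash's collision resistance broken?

Step 1: Preimage resistance requires brute-force of 2^142 operations.
Step 2: Collision resistance (birthday bound) = 2^(142/2) = 2^71.
Step 3: The claimed attack costs 2^88 operations.
Step 4: Since 2^88 >= 2^71, the claimed attack is no faster than the generic birthday attack, so this does not break collision resistance.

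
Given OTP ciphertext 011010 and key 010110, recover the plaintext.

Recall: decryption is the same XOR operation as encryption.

Step 1: XOR ciphertext with key:
  Ciphertext: 011010
  Key:        010110
  XOR:        001100
Step 2: Plaintext = 001100 = 12 in decimal.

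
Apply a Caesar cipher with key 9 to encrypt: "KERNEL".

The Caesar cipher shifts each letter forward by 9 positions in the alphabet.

Step 1: For each letter, shift forward by 9 positions (mod 26).
  K (position 10) -> position (10+9) mod 26 = 19 -> T
  E (position 4) -> position (4+9) mod 26 = 13 -> N
  R (position 17) -> position (17+9) mod 26 = 0 -> A
  N (position 13) -> position (13+9) mod 26 = 22 -> W
  E (position 4) -> position (4+9) mod 26 = 13 -> N
  L (position 11) -> position (11+9) mod 26 = 20 -> U
Result: TNAWNU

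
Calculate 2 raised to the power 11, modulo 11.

Step 1: Compute 2^11 mod 11 step by step, reducing modulo 11 at each step.
  2^1 mod 11 = 2
  2^2 mod 11 = (2 * 2) mod 11 = 4
  2^3 mod 11 = (4 * 2) mod 11 = 8
  2^4 mod 11 = (8 * 2) mod 11 = 5
  2^5 mod 11 = (5 * 2) mod 11 = 10
  2^6 mod 11 = (10 * 2) mod 11 = 9
  2^7 mod 11 = (9 * 2) mod 11 = 7
  2^8 mod 11 = (7 * 2) mod 11 = 3
  2^9 mod 11 = (3 * 2) mod 11 = 6
  2^10 mod 11 = (6 * 2) mod 11 = 1
  2^11 mod 11 = (1 * 2) mod 11 = 2
Step 2: Result = 2.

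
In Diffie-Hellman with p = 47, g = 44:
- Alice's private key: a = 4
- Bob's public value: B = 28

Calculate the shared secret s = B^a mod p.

Step 1: s = B^a mod p = 28^4 mod 47.
  28^1 mod 47 = 28
  28^2 mod 47 = (28 * 28) mod 47 = 32
  28^3 mod 47 = (32 * 28) mod 47 = 3
  28^4 mod 47 = (3 * 28) mod 47 = 37
Result: shared secret = 37.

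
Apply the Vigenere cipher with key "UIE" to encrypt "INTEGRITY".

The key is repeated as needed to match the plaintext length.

Step 1: Repeat key to match plaintext length:
  Plaintext: INTEGRITY
  Key:       UIEUIEUIE
Step 2: Encrypt each letter:
  I(8) + U(20) = (8+20) mod 26 = 2 = C
  N(13) + I(8) = (13+8) mod 26 = 21 = V
  T(19) + E(4) = (19+4) mod 26 = 23 = X
  E(4) + U(20) = (4+20) mod 26 = 24 = Y
  G(6) + I(8) = (6+8) mod 26 = 14 = O
  R(17) + E(4) = (17+4) mod 26 = 21 = V
  I(8) + U(20) = (8+20) mod 26 = 2 = C
  T(19) + I(8) = (19+8) mod 26 = 1 = B
  Y(24) + E(4) = (24+4) mod 26 = 2 = C
Ciphertext: CVXYOVCBC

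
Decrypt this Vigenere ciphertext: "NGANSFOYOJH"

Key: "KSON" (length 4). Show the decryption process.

Step 1: Key 'KSON' has length 4. Extended key: KSONKSONKSO
Step 2: Decrypt each position:
  N(13) - K(10) = 3 = D
  G(6) - S(18) = 14 = O
  A(0) - O(14) = 12 = M
  N(13) - N(13) = 0 = A
  S(18) - K(10) = 8 = I
  F(5) - S(18) = 13 = N
  O(14) - O(14) = 0 = A
  Y(24) - N(13) = 11 = L
  O(14) - K(10) = 4 = E
  J(9) - S(18) = 17 = R
  H(7) - O(14) = 19 = T
Plaintext: DOMAINALERT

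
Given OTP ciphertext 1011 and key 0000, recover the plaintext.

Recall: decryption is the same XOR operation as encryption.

Step 1: XOR ciphertext with key:
  Ciphertext: 1011
  Key:        0000
  XOR:        1011
Step 2: Plaintext = 1011 = 11 in decimal.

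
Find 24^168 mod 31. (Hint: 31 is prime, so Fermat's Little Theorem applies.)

Step 1: Since 31 is prime, by Fermat's Little Theorem: 24^30 = 1 (mod 31).
Step 2: Reduce exponent: 168 mod 30 = 18.
Step 3: So 24^168 = 24^18 (mod 31).
Step 4: 24^18 mod 31 = 2.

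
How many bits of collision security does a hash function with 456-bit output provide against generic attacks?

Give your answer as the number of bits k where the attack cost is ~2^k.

Step 1: The hash has a 456-bit output.
Step 2: Collision resistance means it should be infeasible to find any x != y with h(x) = h(y).
By the birthday bound, a generic collision search succeeds after about sqrt(2^456) = 2^(456/2) = 2^228 evaluations.
Step 3: Security level = 228 bits.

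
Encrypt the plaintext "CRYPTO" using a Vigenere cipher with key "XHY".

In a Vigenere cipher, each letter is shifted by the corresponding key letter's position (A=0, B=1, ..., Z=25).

Step 1: Repeat key to match plaintext length:
  Plaintext: CRYPTO
  Key:       XHYXHY
Step 2: Encrypt each letter:
  C(2) + X(23) = (2+23) mod 26 = 25 = Z
  R(17) + H(7) = (17+7) mod 26 = 24 = Y
  Y(24) + Y(24) = (24+24) mod 26 = 22 = W
  P(15) + X(23) = (15+23) mod 26 = 12 = M
  T(19) + H(7) = (19+7) mod 26 = 0 = A
  O(14) + Y(24) = (14+24) mod 26 = 12 = M
Ciphertext: ZYWMAM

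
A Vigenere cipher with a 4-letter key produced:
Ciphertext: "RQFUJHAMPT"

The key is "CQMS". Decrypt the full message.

Step 1: Key 'CQMS' has length 4. Extended key: CQMSCQMSCQ
Step 2: Decrypt each position:
  R(17) - C(2) = 15 = P
  Q(16) - Q(16) = 0 = A
  F(5) - M(12) = 19 = T
  U(20) - S(18) = 2 = C
  J(9) - C(2) = 7 = H
  H(7) - Q(16) = 17 = R
  A(0) - M(12) = 14 = O
  M(12) - S(18) = 20 = U
  P(15) - C(2) = 13 = N
  T(19) - Q(16) = 3 = D
Plaintext: PATCHROUND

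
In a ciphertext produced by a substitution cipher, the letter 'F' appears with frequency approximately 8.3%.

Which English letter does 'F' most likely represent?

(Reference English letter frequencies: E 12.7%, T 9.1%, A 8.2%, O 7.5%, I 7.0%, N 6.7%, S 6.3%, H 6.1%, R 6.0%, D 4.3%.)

Step 1: The observed frequency is 8.3%.
Step 2: Compare with English frequencies:
  E: 12.7% (difference: 4.4%)
  T: 9.1% (difference: 0.8%)
  A: 8.2% (difference: 0.1%) <-- closest
  O: 7.5% (difference: 0.8%)
  I: 7.0% (difference: 1.3%)
  N: 6.7% (difference: 1.6%)
  S: 6.3% (difference: 2.0%)
  H: 6.1% (difference: 2.2%)
  R: 6.0% (difference: 2.3%)
  D: 4.3% (difference: 4.0%)
Step 3: 'F' most likely represents 'A' (frequency 8.2%).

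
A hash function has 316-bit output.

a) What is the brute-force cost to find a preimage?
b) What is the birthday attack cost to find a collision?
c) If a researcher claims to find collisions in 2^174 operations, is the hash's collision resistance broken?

Step 1: Preimage resistance requires brute-force of 2^316 operations.
Step 2: Collision resistance (birthday bound) = 2^(316/2) = 2^158.
Step 3: The claimed attack costs 2^174 operations.
Step 4: Since 2^174 >= 2^158, the claimed attack is no faster than the generic birthday attack, so this does not break collision resistance.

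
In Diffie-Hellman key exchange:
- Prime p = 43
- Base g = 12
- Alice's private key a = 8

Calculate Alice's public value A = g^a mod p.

Step 1: A = g^a mod p = 12^8 mod 43.
  12^1 mod 43 = 12
  12^2 mod 43 = (12 * 12) mod 43 = 15
  12^3 mod 43 = (15 * 12) mod 43 = 8
  12^4 mod 43 = (8 * 12) mod 43 = 10
  12^5 mod 43 = (10 * 12) mod 43 = 34
  12^6 mod 43 = (34 * 12) mod 43 = 21
  12^7 mod 43 = (21 * 12) mod 43 = 37
  12^8 mod 43 = (37 * 12) mod 43 = 14
Result: A = 14.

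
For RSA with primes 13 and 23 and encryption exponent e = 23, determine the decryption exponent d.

Step 1: n = 13 * 23 = 299.
Step 2: phi(n) = 12 * 22 = 264.
Step 3: Find d such that 23 * d = 1 (mod 264).
Step 4: d = 23^(-1) mod 264 = 23.
Verification: 23 * 23 = 529 = 2 * 264 + 1.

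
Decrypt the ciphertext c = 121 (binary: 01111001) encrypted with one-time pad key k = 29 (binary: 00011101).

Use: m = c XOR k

Step 1: XOR ciphertext with key:
  Ciphertext: 01111001
  Key:        00011101
  XOR:        01100100
Step 2: Plaintext = 01100100 = 100 in decimal.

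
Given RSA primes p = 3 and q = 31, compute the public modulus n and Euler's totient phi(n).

Step 1: n = p * q = 3 * 31 = 93.
Step 2: phi(n) = (p-1)(q-1) = 2 * 30 = 60.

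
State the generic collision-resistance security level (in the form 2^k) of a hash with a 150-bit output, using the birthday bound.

Step 1: The birthday paradox gives collision probability ~50% after sqrt(2^n) = 2^(n/2) hashes.
Step 2: For 150-bit output: 2^(150/2) = 2^75.
Step 3: Approximately 2^75 hash computations needed.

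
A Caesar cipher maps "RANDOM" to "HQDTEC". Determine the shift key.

Step 1: Compare first letters: R (position 17) -> H (position 7).
Step 2: Shift = (7 - 17) mod 26 = 16.
The shift value is 16.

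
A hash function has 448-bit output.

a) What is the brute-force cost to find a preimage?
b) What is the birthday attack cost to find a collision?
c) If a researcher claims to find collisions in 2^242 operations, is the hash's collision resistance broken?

Step 1: Preimage resistance requires brute-force of 2^448 operations.
Step 2: Collision resistance (birthday bound) = 2^(448/2) = 2^224.
Step 3: The claimed attack costs 2^242 operations.
Step 4: Since 2^242 >= 2^224, the claimed attack is no faster than the generic birthday attack, so this does not break collision resistance.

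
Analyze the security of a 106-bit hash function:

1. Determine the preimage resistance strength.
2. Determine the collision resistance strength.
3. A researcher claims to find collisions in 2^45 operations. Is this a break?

Step 1: Preimage resistance requires brute-force of 2^106 operations.
Step 2: Collision resistance (birthday bound) = 2^(106/2) = 2^53.
Step 3: The claimed attack costs 2^45 operations.
Step 4: Since 2^45 < 2^53, the claimed attack beats the generic birthday bound, so collision resistance is broken.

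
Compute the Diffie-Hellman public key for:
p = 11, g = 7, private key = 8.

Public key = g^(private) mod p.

Step 1: A = g^a mod p = 7^8 mod 11.
  7^1 mod 11 = 7
  7^2 mod 11 = (7 * 7) mod 11 = 5
  7^3 mod 11 = (5 * 7) mod 11 = 2
  7^4 mod 11 = (2 * 7) mod 11 = 3
  7^5 mod 11 = (3 * 7) mod 11 = 10
  7^6 mod 11 = (10 * 7) mod 11 = 4
  7^7 mod 11 = (4 * 7) mod 11 = 6
  7^8 mod 11 = (6 * 7) mod 11 = 9
Result: A = 9.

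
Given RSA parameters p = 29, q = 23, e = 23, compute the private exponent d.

Step 1: n = 29 * 23 = 667.
Step 2: phi(n) = 28 * 22 = 616.
Step 3: Find d such that 23 * d = 1 (mod 616).
Step 4: d = 23^(-1) mod 616 = 375.
Verification: 23 * 375 = 8625 = 14 * 616 + 1.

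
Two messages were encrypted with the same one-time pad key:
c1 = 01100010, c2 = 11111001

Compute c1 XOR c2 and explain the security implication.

Step 1: c1 XOR c2 = (m1 XOR k) XOR (m2 XOR k).
Step 2: By XOR associativity/commutativity: = m1 XOR m2 XOR k XOR k = m1 XOR m2.
Step 3: 01100010 XOR 11111001 = 10011011 = 155.
Step 4: The key cancels out! An attacker learns m1 XOR m2 = 155, revealing the relationship between plaintexts.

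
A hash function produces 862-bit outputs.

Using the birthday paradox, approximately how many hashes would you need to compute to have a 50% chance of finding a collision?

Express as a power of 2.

Step 1: The birthday paradox gives collision probability ~50% after sqrt(2^n) = 2^(n/2) hashes.
Step 2: For 862-bit output: 2^(862/2) = 2^431.
Step 3: Approximately 2^431 hash computations needed.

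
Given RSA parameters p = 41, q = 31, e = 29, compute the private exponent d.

Step 1: n = 41 * 31 = 1271.
Step 2: phi(n) = 40 * 30 = 1200.
Step 3: Find d such that 29 * d = 1 (mod 1200).
Step 4: d = 29^(-1) mod 1200 = 869.
Verification: 29 * 869 = 25201 = 21 * 1200 + 1.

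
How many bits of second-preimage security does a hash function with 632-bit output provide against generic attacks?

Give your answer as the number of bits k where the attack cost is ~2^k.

Step 1: The hash has a 632-bit output.
Step 2: Second-preimage resistance means: given a specific input x, it should be infeasible to find a different y with h(y) = h(x).
With a 632-bit output, a generic search for a second preimage costs about 2^632 evaluations (each trial matches the fixed target with probability 2^-632).
Step 3: Security level = 632 bits.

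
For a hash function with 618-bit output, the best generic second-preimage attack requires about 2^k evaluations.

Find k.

Step 1: The hash has a 618-bit output.
Step 2: Second-preimage resistance means: given a specific input x, it should be infeasible to find a different y with h(y) = h(x).
With a 618-bit output, a generic search for a second preimage costs about 2^618 evaluations (each trial matches the fixed target with probability 2^-618).
Step 3: Security level = 618 bits.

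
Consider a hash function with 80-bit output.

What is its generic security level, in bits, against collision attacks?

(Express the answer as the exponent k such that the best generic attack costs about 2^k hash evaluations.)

Step 1: The hash has a 80-bit output.
Step 2: Collision resistance means it should be infeasible to find any x != y with h(x) = h(y).
By the birthday bound, a generic collision search succeeds after about sqrt(2^80) = 2^(80/2) = 2^40 evaluations.
Step 3: Security level = 40 bits.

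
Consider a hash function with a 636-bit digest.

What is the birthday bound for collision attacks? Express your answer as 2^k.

Step 1: The birthday paradox gives collision probability ~50% after sqrt(2^n) = 2^(n/2) hashes.
Step 2: For 636-bit output: 2^(636/2) = 2^318.
Step 3: Approximately 2^318 hash computations needed.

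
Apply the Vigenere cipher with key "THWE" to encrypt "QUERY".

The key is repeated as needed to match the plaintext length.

Step 1: Repeat key to match plaintext length:
  Plaintext: QUERY
  Key:       THWET
Step 2: Encrypt each letter:
  Q(16) + T(19) = (16+19) mod 26 = 9 = J
  U(20) + H(7) = (20+7) mod 26 = 1 = B
  E(4) + W(22) = (4+22) mod 26 = 0 = A
  R(17) + E(4) = (17+4) mod 26 = 21 = V
  Y(24) + T(19) = (24+19) mod 26 = 17 = R
Ciphertext: JBAVR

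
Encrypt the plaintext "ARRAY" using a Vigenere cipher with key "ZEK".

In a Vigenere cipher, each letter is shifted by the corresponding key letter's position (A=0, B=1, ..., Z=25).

Step 1: Repeat key to match plaintext length:
  Plaintext: ARRAY
  Key:       ZEKZE
Step 2: Encrypt each letter:
  A(0) + Z(25) = (0+25) mod 26 = 25 = Z
  R(17) + E(4) = (17+4) mod 26 = 21 = V
  R(17) + K(10) = (17+10) mod 26 = 1 = B
  A(0) + Z(25) = (0+25) mod 26 = 25 = Z
  Y(24) + E(4) = (24+4) mod 26 = 2 = C
Ciphertext: ZVBZC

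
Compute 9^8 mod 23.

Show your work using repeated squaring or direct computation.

Step 1: Compute 9^8 mod 23 step by step, reducing modulo 23 at each step.
  9^1 mod 23 = 9
  9^2 mod 23 = (9 * 9) mod 23 = 12
  9^3 mod 23 = (12 * 9) mod 23 = 16
  9^4 mod 23 = (16 * 9) mod 23 = 6
  9^5 mod 23 = (6 * 9) mod 23 = 8
  9^6 mod 23 = (8 * 9) mod 23 = 3
  9^7 mod 23 = (3 * 9) mod 23 = 4
  9^8 mod 23 = (4 * 9) mod 23 = 13
Step 2: Result = 13.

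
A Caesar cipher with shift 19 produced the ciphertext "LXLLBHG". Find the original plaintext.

Step 1: Reverse the shift by subtracting 19 from each letter position.
  L (position 11) -> position (11-19) mod 26 = 18 -> S
  X (position 23) -> position (23-19) mod 26 = 4 -> E
  L (position 11) -> position (11-19) mod 26 = 18 -> S
  L (position 11) -> position (11-19) mod 26 = 18 -> S
  B (position 1) -> position (1-19) mod 26 = 8 -> I
  H (position 7) -> position (7-19) mod 26 = 14 -> O
  G (position 6) -> position (6-19) mod 26 = 13 -> N
Decrypted message: SESSION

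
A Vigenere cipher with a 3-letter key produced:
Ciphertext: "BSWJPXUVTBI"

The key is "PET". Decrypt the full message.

Step 1: Key 'PET' has length 3. Extended key: PETPETPETPE
Step 2: Decrypt each position:
  B(1) - P(15) = 12 = M
  S(18) - E(4) = 14 = O
  W(22) - T(19) = 3 = D
  J(9) - P(15) = 20 = U
  P(15) - E(4) = 11 = L
  X(23) - T(19) = 4 = E
  U(20) - P(15) = 5 = F
  V(21) - E(4) = 17 = R
  T(19) - T(19) = 0 = A
  B(1) - P(15) = 12 = M
  I(8) - E(4) = 4 = E
Plaintext: MODULEFRAME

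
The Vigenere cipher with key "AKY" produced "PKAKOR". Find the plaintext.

Step 1: Extend key: AKYAKY
Step 2: Decrypt each letter (c - k) mod 26:
  P(15) - A(0) = (15-0) mod 26 = 15 = P
  K(10) - K(10) = (10-10) mod 26 = 0 = A
  A(0) - Y(24) = (0-24) mod 26 = 2 = C
  K(10) - A(0) = (10-0) mod 26 = 10 = K
  O(14) - K(10) = (14-10) mod 26 = 4 = E
  R(17) - Y(24) = (17-24) mod 26 = 19 = T
Plaintext: PACKET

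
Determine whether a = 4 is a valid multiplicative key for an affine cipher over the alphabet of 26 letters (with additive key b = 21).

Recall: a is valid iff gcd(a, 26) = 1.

Step 1: Compute gcd(4, 26).
Step 2: gcd(4, 26) = 2.
Since gcd = 2 != 1, 4 shares a common factor with 26, so it cannot be used.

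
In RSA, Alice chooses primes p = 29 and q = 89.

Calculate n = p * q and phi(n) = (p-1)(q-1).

Step 1: n = p * q = 29 * 89 = 2581.
Step 2: phi(n) = (p-1)(q-1) = 28 * 88 = 2464.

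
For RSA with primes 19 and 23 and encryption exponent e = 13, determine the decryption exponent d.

Step 1: n = 19 * 23 = 437.
Step 2: phi(n) = 18 * 22 = 396.
Step 3: Find d such that 13 * d = 1 (mod 396).
Step 4: d = 13^(-1) mod 396 = 61.
Verification: 13 * 61 = 793 = 2 * 396 + 1.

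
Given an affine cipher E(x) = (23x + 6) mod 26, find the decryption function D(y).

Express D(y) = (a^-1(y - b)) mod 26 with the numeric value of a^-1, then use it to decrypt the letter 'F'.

Step 1: Find a^-1, the modular inverse of 23 mod 26.
Step 2: We need 23 * a^-1 = 1 (mod 26).
Step 3: 23 * 17 = 391 = 15 * 26 + 1, so a^-1 = 17.
Step 4: D(y) = 17(y - 6) mod 26.
Step 5: Apply to 'F' (y = 5): D(5) = 17 * (5 - 6) mod 26 = 17 * -1 mod 26 = 9 -> 'J'.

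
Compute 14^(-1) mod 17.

Step 1: We need x such that 14 * x = 1 (mod 17).
Step 2: Using the extended Euclidean algorithm or trial:
  14 * 11 = 154 = 9 * 17 + 1.
Step 3: Since 154 mod 17 = 1, the inverse is x = 11.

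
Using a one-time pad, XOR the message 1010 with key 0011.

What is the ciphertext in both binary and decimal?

Step 1: Write out the XOR operation bit by bit:
  Message: 1010
  Key:     0011
  XOR:     1001
Step 2: Convert to decimal: 1001 = 9.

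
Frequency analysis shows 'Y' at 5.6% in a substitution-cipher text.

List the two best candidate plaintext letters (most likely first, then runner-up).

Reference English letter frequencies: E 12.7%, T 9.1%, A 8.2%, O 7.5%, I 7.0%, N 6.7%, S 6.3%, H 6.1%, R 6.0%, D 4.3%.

Step 1: Observed frequency of 'Y' is 5.6%.
Step 2: Compute distances to each reference frequency and sort:
  R (6.0%): difference = 0.4% <-- BEST
  H (6.1%): difference = 0.5% <-- RUNNER-UP
  S (6.3%): difference = 0.7%
  N (6.7%): difference = 1.1%
  D (4.3%): difference = 1.3%
Step 3: Most likely is 'R' (6.0%, diff 0.4%); second most likely is 'H' (6.1%, diff 0.5%).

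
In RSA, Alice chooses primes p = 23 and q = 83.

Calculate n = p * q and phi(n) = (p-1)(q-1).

Step 1: n = p * q = 23 * 83 = 1909.
Step 2: phi(n) = (p-1)(q-1) = 22 * 82 = 1804.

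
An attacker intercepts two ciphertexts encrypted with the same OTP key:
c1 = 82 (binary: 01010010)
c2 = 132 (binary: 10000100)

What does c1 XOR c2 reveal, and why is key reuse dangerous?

Step 1: c1 XOR c2 = (m1 XOR k) XOR (m2 XOR k).
Step 2: By XOR associativity/commutativity: = m1 XOR m2 XOR k XOR k = m1 XOR m2.
Step 3: 01010010 XOR 10000100 = 11010110 = 214.
Step 4: The key cancels out! An attacker learns m1 XOR m2 = 214, revealing the relationship between plaintexts.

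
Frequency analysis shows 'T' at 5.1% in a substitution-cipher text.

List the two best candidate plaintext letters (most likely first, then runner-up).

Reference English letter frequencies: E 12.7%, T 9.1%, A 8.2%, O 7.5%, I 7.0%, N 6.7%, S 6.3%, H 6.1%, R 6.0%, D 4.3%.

Step 1: Observed frequency of 'T' is 5.1%.
Step 2: Compute distances to each reference frequency and sort:
  D (4.3%): difference = 0.8% <-- BEST
  R (6.0%): difference = 0.9% <-- RUNNER-UP
  H (6.1%): difference = 1.0%
  S (6.3%): difference = 1.2%
  N (6.7%): difference = 1.6%
Step 3: Most likely is 'D' (4.3%, diff 0.8%); second most likely is 'R' (6.0%, diff 0.9%).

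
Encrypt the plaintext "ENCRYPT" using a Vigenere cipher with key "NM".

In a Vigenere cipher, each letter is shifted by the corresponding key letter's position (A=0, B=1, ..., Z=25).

Step 1: Repeat key to match plaintext length:
  Plaintext: ENCRYPT
  Key:       NMNMNMN
Step 2: Encrypt each letter:
  E(4) + N(13) = (4+13) mod 26 = 17 = R
  N(13) + M(12) = (13+12) mod 26 = 25 = Z
  C(2) + N(13) = (2+13) mod 26 = 15 = P
  R(17) + M(12) = (17+12) mod 26 = 3 = D
  Y(24) + N(13) = (24+13) mod 26 = 11 = L
  P(15) + M(12) = (15+12) mod 26 = 1 = B
  T(19) + N(13) = (19+13) mod 26 = 6 = G
Ciphertext: RZPDLBG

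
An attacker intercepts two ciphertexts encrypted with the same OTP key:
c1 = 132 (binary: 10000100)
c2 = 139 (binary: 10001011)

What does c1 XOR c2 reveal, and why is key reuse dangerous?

Step 1: c1 XOR c2 = (m1 XOR k) XOR (m2 XOR k).
Step 2: By XOR associativity/commutativity: = m1 XOR m2 XOR k XOR k = m1 XOR m2.
Step 3: 10000100 XOR 10001011 = 00001111 = 15.
Step 4: The key cancels out! An attacker learns m1 XOR m2 = 15, revealing the relationship between plaintexts.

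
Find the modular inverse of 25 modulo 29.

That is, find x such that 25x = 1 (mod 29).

Step 1: We need x such that 25 * x = 1 (mod 29).
Step 2: Using the extended Euclidean algorithm or trial:
  25 * 7 = 175 = 6 * 29 + 1.
Step 3: Since 175 mod 29 = 1, the inverse is x = 7.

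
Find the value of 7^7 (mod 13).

Step 1: Compute 7^7 mod 13 step by step, reducing modulo 13 at each step.
  7^1 mod 13 = 7
  7^2 mod 13 = (7 * 7) mod 13 = 10
  7^3 mod 13 = (10 * 7) mod 13 = 5
  7^4 mod 13 = (5 * 7) mod 13 = 9
  7^5 mod 13 = (9 * 7) mod 13 = 11
  7^6 mod 13 = (11 * 7) mod 13 = 12
  7^7 mod 13 = (12 * 7) mod 13 = 6
Step 2: Result = 6.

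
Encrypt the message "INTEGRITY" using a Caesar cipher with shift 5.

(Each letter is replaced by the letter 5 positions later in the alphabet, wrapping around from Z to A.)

Step 1: For each letter, shift forward by 5 positions (mod 26).
  I (position 8) -> position (8+5) mod 26 = 13 -> N
  N (position 13) -> position (13+5) mod 26 = 18 -> S
  T (position 19) -> position (19+5) mod 26 = 24 -> Y
  E (position 4) -> position (4+5) mod 26 = 9 -> J
  G (position 6) -> position (6+5) mod 26 = 11 -> L
  R (position 17) -> position (17+5) mod 26 = 22 -> W
  I (position 8) -> position (8+5) mod 26 = 13 -> N
  T (position 19) -> position (19+5) mod 26 = 24 -> Y
  Y (position 24) -> position (24+5) mod 26 = 3 -> D
Result: NSYJLWNYD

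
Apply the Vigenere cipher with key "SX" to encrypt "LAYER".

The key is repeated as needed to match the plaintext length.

Step 1: Repeat key to match plaintext length:
  Plaintext: LAYER
  Key:       SXSXS
Step 2: Encrypt each letter:
  L(11) + S(18) = (11+18) mod 26 = 3 = D
  A(0) + X(23) = (0+23) mod 26 = 23 = X
  Y(24) + S(18) = (24+18) mod 26 = 16 = Q
  E(4) + X(23) = (4+23) mod 26 = 1 = B
  R(17) + S(18) = (17+18) mod 26 = 9 = J
Ciphertext: DXQBJ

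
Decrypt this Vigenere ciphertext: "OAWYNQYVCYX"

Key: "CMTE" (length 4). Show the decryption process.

Step 1: Key 'CMTE' has length 4. Extended key: CMTECMTECMT
Step 2: Decrypt each position:
  O(14) - C(2) = 12 = M
  A(0) - M(12) = 14 = O
  W(22) - T(19) = 3 = D
  Y(24) - E(4) = 20 = U
  N(13) - C(2) = 11 = L
  Q(16) - M(12) = 4 = E
  Y(24) - T(19) = 5 = F
  V(21) - E(4) = 17 = R
  C(2) - C(2) = 0 = A
  Y(24) - M(12) = 12 = M
  X(23) - T(19) = 4 = E
Plaintext: MODULEFRAME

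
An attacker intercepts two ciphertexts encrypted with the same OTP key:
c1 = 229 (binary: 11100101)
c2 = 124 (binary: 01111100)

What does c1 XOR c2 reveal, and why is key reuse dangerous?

Step 1: c1 XOR c2 = (m1 XOR k) XOR (m2 XOR k).
Step 2: By XOR associativity/commutativity: = m1 XOR m2 XOR k XOR k = m1 XOR m2.
Step 3: 11100101 XOR 01111100 = 10011001 = 153.
Step 4: The key cancels out! An attacker learns m1 XOR m2 = 153, revealing the relationship between plaintexts.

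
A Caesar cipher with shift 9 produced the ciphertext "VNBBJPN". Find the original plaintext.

Step 1: Reverse the shift by subtracting 9 from each letter position.
  V (position 21) -> position (21-9) mod 26 = 12 -> M
  N (position 13) -> position (13-9) mod 26 = 4 -> E
  B (position 1) -> position (1-9) mod 26 = 18 -> S
  B (position 1) -> position (1-9) mod 26 = 18 -> S
  J (position 9) -> position (9-9) mod 26 = 0 -> A
  P (position 15) -> position (15-9) mod 26 = 6 -> G
  N (position 13) -> position (13-9) mod 26 = 4 -> E
Decrypted message: MESSAGE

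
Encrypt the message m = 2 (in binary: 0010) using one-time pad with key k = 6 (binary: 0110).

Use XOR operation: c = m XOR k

Step 1: Write out the XOR operation bit by bit:
  Message: 0010
  Key:     0110
  XOR:     0100
Step 2: Convert to decimal: 0100 = 4.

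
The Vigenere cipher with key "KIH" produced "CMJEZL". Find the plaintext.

Step 1: Extend key: KIHKIH
Step 2: Decrypt each letter (c - k) mod 26:
  C(2) - K(10) = (2-10) mod 26 = 18 = S
  M(12) - I(8) = (12-8) mod 26 = 4 = E
  J(9) - H(7) = (9-7) mod 26 = 2 = C
  E(4) - K(10) = (4-10) mod 26 = 20 = U
  Z(25) - I(8) = (25-8) mod 26 = 17 = R
  L(11) - H(7) = (11-7) mod 26 = 4 = E
Plaintext: SECURE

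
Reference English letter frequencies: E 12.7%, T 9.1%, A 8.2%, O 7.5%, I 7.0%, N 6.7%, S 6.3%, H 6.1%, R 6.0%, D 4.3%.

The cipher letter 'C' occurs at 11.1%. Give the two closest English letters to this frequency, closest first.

Step 1: Observed frequency of 'C' is 11.1%.
Step 2: Compute distances to each reference frequency and sort:
  E (12.7%): difference = 1.6% <-- BEST
  T (9.1%): difference = 2.0% <-- RUNNER-UP
  A (8.2%): difference = 2.9%
  O (7.5%): difference = 3.6%
  I (7.0%): difference = 4.1%
Step 3: Most likely is 'E' (12.7%, diff 1.6%); second most likely is 'T' (9.1%, diff 2.0%).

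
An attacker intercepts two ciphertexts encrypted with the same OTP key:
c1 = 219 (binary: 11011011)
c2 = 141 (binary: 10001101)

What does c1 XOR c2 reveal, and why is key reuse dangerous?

Step 1: c1 XOR c2 = (m1 XOR k) XOR (m2 XOR k).
Step 2: By XOR associativity/commutativity: = m1 XOR m2 XOR k XOR k = m1 XOR m2.
Step 3: 11011011 XOR 10001101 = 01010110 = 86.
Step 4: The key cancels out! An attacker learns m1 XOR m2 = 86, revealing the relationship between plaintexts.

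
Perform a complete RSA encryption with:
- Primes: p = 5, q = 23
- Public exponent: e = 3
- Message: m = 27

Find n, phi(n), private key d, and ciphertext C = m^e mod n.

Step 1: n = 5 * 23 = 115.
Step 2: phi(n) = (5-1)(23-1) = 4 * 22 = 88.
Step 3: Find d = 3^(-1) mod 88 = 59.
  Verify: 3 * 59 = 177 = 1 (mod 88).
Step 4: C = 27^3 mod 115 = 18.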